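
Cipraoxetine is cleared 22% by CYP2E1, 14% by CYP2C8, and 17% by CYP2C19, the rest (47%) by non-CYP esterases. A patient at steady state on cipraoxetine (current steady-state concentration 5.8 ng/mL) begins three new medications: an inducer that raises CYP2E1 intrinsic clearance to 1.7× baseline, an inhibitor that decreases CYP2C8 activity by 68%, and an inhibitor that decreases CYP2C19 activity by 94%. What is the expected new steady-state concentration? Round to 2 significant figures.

CYP2E1: 0.22 × 1.7 = 0.374
CYP2C8: 0.14 × 0.32 = 0.0448
CYP2C19: 0.17 × 0.06 = 0.0102
Other: 0.47 (unchanged)
New clearance relative to baseline: 0.374 + 0.0448 + 0.0102 + 0.47 = 0.899.
Steady-state concentration ∝ 1/CL: new value = 5.8 / 0.899 = 6.5 ng/mL.

6.5 ng/mL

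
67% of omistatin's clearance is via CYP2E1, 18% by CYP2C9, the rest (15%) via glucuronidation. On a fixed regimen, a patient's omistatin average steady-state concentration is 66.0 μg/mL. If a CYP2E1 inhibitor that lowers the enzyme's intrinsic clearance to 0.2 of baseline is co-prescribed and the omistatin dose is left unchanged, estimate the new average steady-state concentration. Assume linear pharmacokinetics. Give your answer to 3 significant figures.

The CYP2E1 pathway (67% of clearance) drops to 0.2× activity: 0.67 × 0.2 = 0.134.
CYP2C9 (18%) and the residual 15% are unaffected.
New clearance relative to baseline: 0.134 + 0.18 + 0.15 = 0.464.
With dosing unchanged, average steady-state concentration scales as 1/CL: 66.0 / 0.464 = 142 μg/mL.

142 μg/mL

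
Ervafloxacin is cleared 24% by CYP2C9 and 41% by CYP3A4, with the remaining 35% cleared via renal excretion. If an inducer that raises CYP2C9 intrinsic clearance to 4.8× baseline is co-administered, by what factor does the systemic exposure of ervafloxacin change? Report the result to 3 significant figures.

0.523

The CYP2C9 pathway (24% of clearance) rises to 4.8× activity: 0.24 × 4.8 = 1.152.
CYP3A4 (41%) and the residual 35% are unaffected.
Relative clearance = 1.152 + 0.41 + 0.35 = 1.912.
Since systemic exposure ∝ 1/CL, the ratio is 1 / 1.912 = 0.523.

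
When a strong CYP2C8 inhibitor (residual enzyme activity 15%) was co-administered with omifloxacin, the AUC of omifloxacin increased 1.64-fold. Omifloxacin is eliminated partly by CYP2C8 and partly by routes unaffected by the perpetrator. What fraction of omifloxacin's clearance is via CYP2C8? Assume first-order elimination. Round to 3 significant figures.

CL'/CL = 1 / 1.64 = 0.6098
0.15·fm + (1 − fm) = 0.6098
fm = (0.6098 − 1) / (0.15 − 1) = 0.459

0.459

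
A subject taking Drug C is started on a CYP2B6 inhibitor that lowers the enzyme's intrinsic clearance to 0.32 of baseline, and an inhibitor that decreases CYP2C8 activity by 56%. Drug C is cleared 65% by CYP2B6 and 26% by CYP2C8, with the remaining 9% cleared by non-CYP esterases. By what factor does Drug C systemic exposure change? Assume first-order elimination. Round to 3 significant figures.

2.42

CYP2B6: 0.65 × 0.32 = 0.208
CYP2C8: 0.26 × 0.44 = 0.1144
Other: 0.09 (unchanged)
CL_new/CL_old = 0.208 + 0.1144 + 0.09 = 0.4124.
Net systemic exposure ratio = 1 / 0.4124 = 2.42.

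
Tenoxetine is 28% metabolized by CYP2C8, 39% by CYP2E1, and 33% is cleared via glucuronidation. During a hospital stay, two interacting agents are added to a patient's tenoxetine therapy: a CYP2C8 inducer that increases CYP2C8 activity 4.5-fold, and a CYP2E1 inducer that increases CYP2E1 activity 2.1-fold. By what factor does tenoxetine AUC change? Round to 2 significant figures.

The CYP2C8 pathway (28% of clearance) increases to 4.5× activity: 0.28 × 4.5 = 1.26.
The CYP2E1 pathway (39% of clearance) increases to 2.1× activity: 0.39 × 2.1 = 0.819.
Non-CYP routes (33%) are unchanged.
Relative clearance = 1.26 + 0.819 + 0.33 = 2.409.
Net AUC ratio = 1 / 2.409 = 0.42.

0.42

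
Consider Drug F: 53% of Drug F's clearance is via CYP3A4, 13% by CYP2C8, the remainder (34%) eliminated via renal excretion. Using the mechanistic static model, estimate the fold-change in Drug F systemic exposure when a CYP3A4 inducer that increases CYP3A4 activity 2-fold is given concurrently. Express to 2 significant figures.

The CYP3A4 pathway (53% of clearance) increases to 2× activity: 0.53 × 2 = 1.06.
CYP2C8 (13%) and the residual 34% are unaffected.
New clearance relative to baseline: 1.06 + 0.13 + 0.34 = 1.53.
Systemic exposure is inversely proportional to clearance, so the fold-change is 1 / 1.53 = 0.65.

0.65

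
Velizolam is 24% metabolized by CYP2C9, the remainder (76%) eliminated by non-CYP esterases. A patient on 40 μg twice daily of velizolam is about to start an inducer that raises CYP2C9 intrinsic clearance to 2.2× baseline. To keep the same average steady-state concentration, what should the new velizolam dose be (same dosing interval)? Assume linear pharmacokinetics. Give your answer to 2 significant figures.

52 μg

The CYP2C9 pathway (24% of clearance) increases to 2.2× activity: 0.24 × 2.2 = 0.528.
Non-CYP routes (76%) are unchanged.
New clearance relative to baseline: 0.528 + 0.76 = 1.288.
To maintain the same steady-state level, dose must scale with clearance: new dose = 40 × 1.288 = 52 μg.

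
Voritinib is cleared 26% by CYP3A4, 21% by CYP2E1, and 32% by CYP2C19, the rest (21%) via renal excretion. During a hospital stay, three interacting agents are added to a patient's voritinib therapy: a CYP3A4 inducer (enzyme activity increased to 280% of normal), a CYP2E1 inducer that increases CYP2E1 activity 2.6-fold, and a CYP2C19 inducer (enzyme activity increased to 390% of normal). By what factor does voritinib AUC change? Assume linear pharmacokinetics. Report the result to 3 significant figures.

The CYP3A4 pathway (26% of clearance) increases to 2.8× activity: 0.26 × 2.8 = 0.728.
The CYP2E1 pathway (21% of clearance) rises to 2.6× activity: 0.21 × 2.6 = 0.546.
The CYP2C19 pathway (32% of clearance) increases to 3.9× activity: 0.32 × 3.9 = 1.248.
Non-CYP routes (21%) are unchanged.
Relative clearance = 0.728 + 0.546 + 1.248 + 0.21 = 2.732.
Net AUC ratio = 1 / 2.732 = 0.366.

0.366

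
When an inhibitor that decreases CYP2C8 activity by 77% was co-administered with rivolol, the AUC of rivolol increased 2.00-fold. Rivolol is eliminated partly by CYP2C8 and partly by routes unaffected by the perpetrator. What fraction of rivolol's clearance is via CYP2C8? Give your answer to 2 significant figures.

Let x = fm,CYP2C8. Because AUC ∝ 1/CL, relative clearance fell to 1/2.00 = 0.5.
Setting x·0.23 + (1 − x) = 0.5 and solving: x = (0.5 − 1)/(0.23 − 1) = 0.65.

0.65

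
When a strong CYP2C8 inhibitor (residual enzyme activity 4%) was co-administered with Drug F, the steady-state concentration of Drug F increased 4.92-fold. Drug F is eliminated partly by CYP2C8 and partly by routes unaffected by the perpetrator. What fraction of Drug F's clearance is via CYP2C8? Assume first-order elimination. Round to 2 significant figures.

0.83

CL'/CL = 1 / 4.92 = 0.2033
0.04·fm + (1 − fm) = 0.2033
fm = (0.2033 − 1) / (0.04 − 1) = 0.83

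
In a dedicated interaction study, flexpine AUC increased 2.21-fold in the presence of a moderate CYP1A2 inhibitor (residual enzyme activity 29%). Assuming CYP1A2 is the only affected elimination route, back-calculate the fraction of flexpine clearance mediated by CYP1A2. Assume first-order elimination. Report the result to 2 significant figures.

Write x for the fraction cleared via CYP1A2. The observed AUC change means clearance fell to 1/2.21 = 0.4525 of baseline.
Setting x·0.29 + (1 − x) = 0.4525 and solving: x = (0.4525 − 1)/(0.29 − 1) = 0.77.

0.77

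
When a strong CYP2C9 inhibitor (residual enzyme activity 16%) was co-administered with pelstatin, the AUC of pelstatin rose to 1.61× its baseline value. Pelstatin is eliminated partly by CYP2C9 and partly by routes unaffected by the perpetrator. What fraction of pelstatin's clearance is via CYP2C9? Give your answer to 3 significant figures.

0.451

CL'/CL = 1 / 1.61 = 0.6211
0.16·fm + (1 − fm) = 0.6211
fm = (0.6211 − 1) / (0.16 − 1) = 0.451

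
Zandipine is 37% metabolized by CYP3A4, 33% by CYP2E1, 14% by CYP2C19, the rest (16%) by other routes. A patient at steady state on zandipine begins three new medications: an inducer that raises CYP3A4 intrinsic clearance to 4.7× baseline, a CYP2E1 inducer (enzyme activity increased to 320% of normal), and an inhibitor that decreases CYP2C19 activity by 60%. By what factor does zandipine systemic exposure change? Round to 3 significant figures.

The CYP3A4 pathway (37% of clearance) is boosted to 4.7× activity: 0.37 × 4.7 = 1.739.
The CYP2E1 pathway (33% of clearance) rises to 3.2× activity: 0.33 × 3.2 = 1.056.
The CYP2C19 pathway (14% of clearance) drops to 0.4× activity: 0.14 × 0.4 = 0.056.
The remaining 16% of clearance is unaffected.
Relative clearance = 1.739 + 1.056 + 0.056 + 0.16 = 3.011.
Net systemic exposure ratio = 1 / 3.011 = 0.332.

0.332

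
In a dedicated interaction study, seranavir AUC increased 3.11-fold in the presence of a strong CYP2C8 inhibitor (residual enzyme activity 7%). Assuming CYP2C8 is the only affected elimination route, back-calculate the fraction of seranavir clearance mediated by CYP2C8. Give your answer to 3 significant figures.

0.730

Let fm be the CYP2C8 fraction. New clearance relative to baseline = fm × 0.07 + (1 − fm).
AUC ratio = 1 / (new CL fraction), so new CL fraction = 1 / 3.11 = 0.3215.
fm × 0.07 + 1 − fm = 0.3215  ⇒  fm × (0.07 − 1) = −0.6785  ⇒  fm = 0.730.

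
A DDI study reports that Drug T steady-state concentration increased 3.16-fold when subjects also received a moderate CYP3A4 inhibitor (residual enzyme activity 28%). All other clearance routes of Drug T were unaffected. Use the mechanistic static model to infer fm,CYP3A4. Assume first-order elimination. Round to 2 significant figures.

Let fm be the CYP3A4 fraction. New clearance relative to baseline = fm × 0.28 + (1 − fm).
Steady-state concentration ratio = 1 / (new CL fraction), so new CL fraction = 1 / 3.16 = 0.3165.
fm × 0.28 + 1 − fm = 0.3165  ⇒  fm × (0.28 − 1) = −0.6835  ⇒  fm = 0.95.

0.95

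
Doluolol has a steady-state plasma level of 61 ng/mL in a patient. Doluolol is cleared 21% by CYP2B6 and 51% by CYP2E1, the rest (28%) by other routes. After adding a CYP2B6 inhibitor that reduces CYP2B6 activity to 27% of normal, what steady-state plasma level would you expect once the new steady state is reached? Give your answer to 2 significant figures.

The CYP2B6 pathway (21% of clearance) falls to 0.27× activity: 0.21 × 0.27 = 0.0567.
CYP2E1 (51%) and the residual 28% are unaffected.
Relative clearance = 0.0567 + 0.51 + 0.28 = 0.8467.
Steady-state plasma level ∝ 1/CL, so new value = 61 / 0.8467 = 72 ng/mL.

72 ng/mL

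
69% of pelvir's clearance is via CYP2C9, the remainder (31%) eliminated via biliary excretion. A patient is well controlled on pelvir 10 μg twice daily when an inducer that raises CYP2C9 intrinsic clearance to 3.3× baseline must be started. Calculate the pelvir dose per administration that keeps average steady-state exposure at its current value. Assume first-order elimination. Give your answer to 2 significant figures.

CYP2C9: 0.69 × 3.3 = 2.277
Other: 0.31 (unchanged)
Relative clearance = 2.277 + 0.31 = 2.587.
Exposure is unchanged when dose changes in proportion to clearance. New dose = 10 μg × 2.587 = 26 μg.

26 μg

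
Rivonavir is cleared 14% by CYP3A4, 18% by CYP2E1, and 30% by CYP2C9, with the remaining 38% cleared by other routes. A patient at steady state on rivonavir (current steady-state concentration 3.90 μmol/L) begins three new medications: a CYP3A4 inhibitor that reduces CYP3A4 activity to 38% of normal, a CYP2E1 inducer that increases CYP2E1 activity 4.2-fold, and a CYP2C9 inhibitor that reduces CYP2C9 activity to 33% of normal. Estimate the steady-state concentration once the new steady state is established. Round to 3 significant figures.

3.03 μmol/L

The CYP3A4 pathway (14% of clearance) is reduced to 0.38× activity: 0.14 × 0.38 = 0.0532.
The CYP2E1 pathway (18% of clearance) increases to 4.2× activity: 0.18 × 4.2 = 0.756.
The CYP2C9 pathway (30% of clearance) drops to 0.33× activity: 0.3 × 0.33 = 0.099.
The remaining 38% of clearance is unaffected.
CL_new/CL_old = 0.0532 + 0.756 + 0.099 + 0.38 = 1.2882.
Dividing the baseline by the relative clearance: 3.90 / 1.2882 = 3.03 μmol/L.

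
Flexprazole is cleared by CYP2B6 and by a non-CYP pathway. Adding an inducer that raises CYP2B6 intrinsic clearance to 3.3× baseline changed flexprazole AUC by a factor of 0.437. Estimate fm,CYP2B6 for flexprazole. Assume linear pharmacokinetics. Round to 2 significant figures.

0.56

Let x = fm,CYP2B6. Because AUC ∝ 1/CL, relative clearance rose to 1/0.437 = 2.288.
Setting x·3.3 + (1 − x) = 2.288 and solving: x = (2.288 − 1)/(3.3 − 1) = 0.56.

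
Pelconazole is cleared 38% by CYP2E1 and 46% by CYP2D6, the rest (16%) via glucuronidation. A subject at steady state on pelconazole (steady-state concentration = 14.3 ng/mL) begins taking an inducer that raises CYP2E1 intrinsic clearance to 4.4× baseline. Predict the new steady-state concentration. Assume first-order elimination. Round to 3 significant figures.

The CYP2E1 pathway (38% of clearance) increases to 4.4× activity: 0.38 × 4.4 = 1.672.
CYP2D6 (46%) and the residual 16% are unaffected.
CL_new/CL_old = 1.672 + 0.46 + 0.16 = 2.292.
With dosing unchanged, steady-state concentration scales as 1/CL: 14.3 / 2.292 = 6.24 ng/mL.

6.24 ng/mL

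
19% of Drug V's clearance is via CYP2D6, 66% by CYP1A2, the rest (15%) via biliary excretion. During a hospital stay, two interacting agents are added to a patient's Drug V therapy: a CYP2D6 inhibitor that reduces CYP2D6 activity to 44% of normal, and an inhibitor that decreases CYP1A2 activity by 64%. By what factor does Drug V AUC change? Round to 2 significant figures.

2.1

CYP2D6: 0.19 × 0.44 = 0.0836
CYP1A2: 0.66 × 0.36 = 0.2376
Other: 0.15 (unchanged)
New clearance relative to baseline: 0.0836 + 0.2376 + 0.15 = 0.4712.
AUC ∝ 1/CL: fold-change = 1 / 0.4712 = 2.1.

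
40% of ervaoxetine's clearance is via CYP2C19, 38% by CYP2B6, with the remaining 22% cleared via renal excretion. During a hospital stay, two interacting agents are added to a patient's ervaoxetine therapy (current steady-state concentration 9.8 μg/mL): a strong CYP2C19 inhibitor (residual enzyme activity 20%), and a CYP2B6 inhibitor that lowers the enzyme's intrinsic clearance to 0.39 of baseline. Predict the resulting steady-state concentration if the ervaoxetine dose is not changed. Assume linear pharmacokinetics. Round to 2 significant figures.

The CYP2C19 pathway (40% of clearance) is reduced to 0.2× activity: 0.4 × 0.2 = 0.08.
The CYP2B6 pathway (38% of clearance) is reduced to 0.39× activity: 0.38 × 0.39 = 0.1482.
The remaining 22% of clearance is unaffected.
CL_new/CL_old = 0.08 + 0.1482 + 0.22 = 0.4482.
Steady-state concentration ∝ 1/CL: new value = 9.8 / 0.4482 = 22 μg/mL.

22 μg/mL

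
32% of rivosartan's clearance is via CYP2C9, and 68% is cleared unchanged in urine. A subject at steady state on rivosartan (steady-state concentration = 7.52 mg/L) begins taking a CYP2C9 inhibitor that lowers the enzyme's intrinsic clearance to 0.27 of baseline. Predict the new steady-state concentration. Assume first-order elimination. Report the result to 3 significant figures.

9.81 mg/L

CYP2C9: 0.32 × 0.27 = 0.0864
Other: 0.68 (unchanged)
CL_new/CL_old = 0.0864 + 0.68 = 0.7664.
New steady-state concentration = baseline ÷ relative clearance = 7.52 / 0.7664 = 9.81 mg/L.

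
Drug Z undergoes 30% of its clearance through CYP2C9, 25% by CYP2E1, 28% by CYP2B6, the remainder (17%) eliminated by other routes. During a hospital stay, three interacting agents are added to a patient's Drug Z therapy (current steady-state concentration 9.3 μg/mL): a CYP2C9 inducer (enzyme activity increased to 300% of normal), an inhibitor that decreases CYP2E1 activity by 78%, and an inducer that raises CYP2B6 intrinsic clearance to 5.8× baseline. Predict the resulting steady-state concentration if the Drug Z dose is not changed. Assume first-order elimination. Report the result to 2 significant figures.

3.4 μg/mL

The CYP2C9 pathway (30% of clearance) increases to 3× activity: 0.3 × 3 = 0.9.
The CYP2E1 pathway (25% of clearance) is reduced to 0.22× activity: 0.25 × 0.22 = 0.055.
The CYP2B6 pathway (28% of clearance) increases to 5.8× activity: 0.28 × 5.8 = 1.624.
Non-CYP routes (17%) are unchanged.
Relative clearance = 0.9 + 0.055 + 1.624 + 0.17 = 2.749.
New steady-state concentration = 9.3 / 2.749 = 3.4 μg/mL (concentration scales inversely with clearance).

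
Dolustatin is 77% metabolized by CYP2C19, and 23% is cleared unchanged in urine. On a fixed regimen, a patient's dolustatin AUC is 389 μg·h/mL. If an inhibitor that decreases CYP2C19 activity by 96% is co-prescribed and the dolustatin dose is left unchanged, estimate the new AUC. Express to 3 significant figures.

1.49 × 10³ μg·h/mL

The CYP2C19 pathway (77% of clearance) is reduced to 0.04× activity: 0.77 × 0.04 = 0.0308.
The remaining 23% of clearance is unaffected.
New clearance relative to baseline: 0.0308 + 0.23 = 0.2608.
AUC ∝ 1/CL, so new value = 389 / 0.2608 = 1.49 × 10³ μg·h/mL.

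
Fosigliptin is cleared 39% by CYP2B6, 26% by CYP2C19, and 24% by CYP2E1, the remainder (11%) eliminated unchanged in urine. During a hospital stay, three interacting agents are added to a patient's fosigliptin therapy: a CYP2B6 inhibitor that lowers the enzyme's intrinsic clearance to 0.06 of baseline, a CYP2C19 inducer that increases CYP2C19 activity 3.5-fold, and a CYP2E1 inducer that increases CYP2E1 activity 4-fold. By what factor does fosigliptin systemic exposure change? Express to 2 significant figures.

0.50

CYP2B6: 0.39 × 0.06 = 0.0234
CYP2C19: 0.26 × 3.5 = 0.91
CYP2E1: 0.24 × 4 = 0.96
Other: 0.11 (unchanged)
Relative clearance = 0.0234 + 0.91 + 0.96 + 0.11 = 2.0034.
Systemic exposure ∝ 1/CL: fold-change = 1 / 2.0034 = 0.50.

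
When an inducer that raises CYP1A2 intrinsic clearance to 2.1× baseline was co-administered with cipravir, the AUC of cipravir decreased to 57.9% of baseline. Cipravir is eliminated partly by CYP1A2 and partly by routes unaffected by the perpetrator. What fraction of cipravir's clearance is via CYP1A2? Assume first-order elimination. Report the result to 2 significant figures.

0.66

Write x for the fraction cleared via CYP1A2. The observed AUC change means clearance rose to 1/0.579 = 1.727 of baseline.
Setting x·2.1 + (1 − x) = 1.727 and solving: x = (1.727 − 1)/(2.1 − 1) = 0.66.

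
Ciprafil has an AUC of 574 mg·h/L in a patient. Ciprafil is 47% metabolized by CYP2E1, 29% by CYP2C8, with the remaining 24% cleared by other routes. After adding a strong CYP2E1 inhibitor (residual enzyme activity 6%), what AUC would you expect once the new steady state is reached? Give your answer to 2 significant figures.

1.0 × 10³ mg·h/L

The CYP2E1 pathway (47% of clearance) falls to 0.06× activity: 0.47 × 0.06 = 0.0282.
CYP2C8 (29%) and the residual 24% are unaffected.
CL_new/CL_old = 0.0282 + 0.29 + 0.24 = 0.5582.
New AUC = baseline ÷ relative clearance = 574 / 0.5582 = 1.0 × 10³ mg·h/L.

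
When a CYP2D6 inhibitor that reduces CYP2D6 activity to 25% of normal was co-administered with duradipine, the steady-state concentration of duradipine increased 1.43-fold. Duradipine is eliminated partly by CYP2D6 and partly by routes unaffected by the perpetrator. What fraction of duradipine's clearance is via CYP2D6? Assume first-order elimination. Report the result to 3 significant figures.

CL'/CL = 1 / 1.43 = 0.6993
0.25·fm + (1 − fm) = 0.6993
fm = (0.6993 − 1) / (0.25 − 1) = 0.401

0.401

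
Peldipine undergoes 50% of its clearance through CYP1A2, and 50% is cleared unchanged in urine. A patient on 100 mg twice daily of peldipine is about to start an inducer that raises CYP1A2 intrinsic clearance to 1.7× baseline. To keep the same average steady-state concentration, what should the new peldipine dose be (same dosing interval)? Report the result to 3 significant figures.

The CYP1A2 pathway (50% of clearance) rises to 1.7× activity: 0.5 × 1.7 = 0.85.
The remaining 50% of clearance is unaffected.
CL_new/CL_old = 0.85 + 0.5 = 1.35.
Css,avg = (dose rate)/CL, so holding Css fixed requires dose ∝ CL: 100 × 1.35 = 135 mg.

135 mg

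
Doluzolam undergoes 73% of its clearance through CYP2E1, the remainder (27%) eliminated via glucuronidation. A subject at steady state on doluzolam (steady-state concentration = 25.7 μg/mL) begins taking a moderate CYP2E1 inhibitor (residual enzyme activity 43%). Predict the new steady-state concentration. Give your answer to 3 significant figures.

The CYP2E1 pathway (73% of clearance) falls to 0.43× activity: 0.73 × 0.43 = 0.3139.
Non-CYP routes (27%) are unchanged.
Relative clearance = 0.3139 + 0.27 = 0.5839.
With dosing unchanged, steady-state concentration scales as 1/CL: 25.7 / 0.5839 = 44.0 μg/mL.

44.0 μg/mL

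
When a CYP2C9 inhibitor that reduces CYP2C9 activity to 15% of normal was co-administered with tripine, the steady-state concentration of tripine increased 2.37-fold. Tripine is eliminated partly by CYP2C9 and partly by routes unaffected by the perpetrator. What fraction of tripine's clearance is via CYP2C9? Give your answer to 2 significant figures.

Let fm be the CYP2C9 fraction. New clearance relative to baseline = fm × 0.15 + (1 − fm).
Steady-state concentration ratio = 1 / (new CL fraction), so new CL fraction = 1 / 2.37 = 0.4219.
fm × 0.15 + 1 − fm = 0.4219  ⇒  fm × (0.15 − 1) = −0.5781  ⇒  fm = 0.68.

0.68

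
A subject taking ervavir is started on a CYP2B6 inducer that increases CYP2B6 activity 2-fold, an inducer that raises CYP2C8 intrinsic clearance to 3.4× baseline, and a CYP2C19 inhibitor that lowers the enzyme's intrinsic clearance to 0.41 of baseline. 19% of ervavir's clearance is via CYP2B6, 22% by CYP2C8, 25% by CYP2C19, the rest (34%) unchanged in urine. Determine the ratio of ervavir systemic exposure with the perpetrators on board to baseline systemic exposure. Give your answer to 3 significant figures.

The CYP2B6 pathway (19% of clearance) is boosted to 2× activity: 0.19 × 2 = 0.38.
The CYP2C8 pathway (22% of clearance) rises to 3.4× activity: 0.22 × 3.4 = 0.748.
The CYP2C19 pathway (25% of clearance) falls to 0.41× activity: 0.25 × 0.41 = 0.1025.
The remaining 34% of clearance is unaffected.
New clearance relative to baseline: 0.38 + 0.748 + 0.1025 + 0.34 = 1.5705.
Systemic exposure ∝ 1/CL: fold-change = 1 / 1.5705 = 0.637.

0.637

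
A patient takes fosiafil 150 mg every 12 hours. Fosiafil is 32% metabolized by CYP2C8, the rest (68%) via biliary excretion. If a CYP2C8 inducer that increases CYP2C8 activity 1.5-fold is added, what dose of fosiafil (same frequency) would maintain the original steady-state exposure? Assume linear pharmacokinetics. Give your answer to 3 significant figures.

The CYP2C8 pathway (32% of clearance) is boosted to 1.5× activity: 0.32 × 1.5 = 0.48.
The remaining 68% of clearance is unaffected.
Relative clearance = 0.48 + 0.68 = 1.16.
Css,avg = (dose rate)/CL, so holding Css fixed requires dose ∝ CL: 150 × 1.16 = 174 mg.

174 mg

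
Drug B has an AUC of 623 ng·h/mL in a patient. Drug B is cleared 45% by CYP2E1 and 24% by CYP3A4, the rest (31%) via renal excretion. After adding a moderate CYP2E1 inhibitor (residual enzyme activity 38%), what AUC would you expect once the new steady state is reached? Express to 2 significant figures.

The CYP2E1 pathway (45% of clearance) is reduced to 0.38× activity: 0.45 × 0.38 = 0.171.
CYP3A4 (24%) and the residual 31% are unaffected.
New clearance relative to baseline: 0.171 + 0.24 + 0.31 = 0.721.
With dosing unchanged, AUC scales as 1/CL: 623 / 0.721 = 8.6 × 10² ng·h/mL.

8.6 × 10² ng·h/mL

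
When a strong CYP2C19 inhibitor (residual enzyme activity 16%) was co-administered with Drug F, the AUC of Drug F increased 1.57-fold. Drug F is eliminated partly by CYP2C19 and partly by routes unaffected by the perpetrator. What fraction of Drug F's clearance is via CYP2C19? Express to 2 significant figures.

0.43

Let fm be the CYP2C19 fraction. New clearance relative to baseline = fm × 0.16 + (1 − fm).
AUC ratio = 1 / (new CL fraction), so new CL fraction = 1 / 1.57 = 0.6369.
fm × 0.16 + 1 − fm = 0.6369  ⇒  fm × (0.16 − 1) = −0.3631  ⇒  fm = 0.43.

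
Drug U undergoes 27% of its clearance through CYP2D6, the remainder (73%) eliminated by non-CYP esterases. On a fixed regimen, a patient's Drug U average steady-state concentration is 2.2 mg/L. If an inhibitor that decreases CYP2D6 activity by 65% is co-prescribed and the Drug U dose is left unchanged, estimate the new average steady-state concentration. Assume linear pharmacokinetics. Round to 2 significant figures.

The CYP2D6 pathway (27% of clearance) is reduced to 0.35× activity: 0.27 × 0.35 = 0.0945.
The remaining 73% of clearance is unaffected.
CL_new/CL_old = 0.0945 + 0.73 = 0.8245.
Average steady-state concentration ∝ 1/CL, so new value = 2.2 / 0.8245 = 2.7 mg/L.

2.7 mg/L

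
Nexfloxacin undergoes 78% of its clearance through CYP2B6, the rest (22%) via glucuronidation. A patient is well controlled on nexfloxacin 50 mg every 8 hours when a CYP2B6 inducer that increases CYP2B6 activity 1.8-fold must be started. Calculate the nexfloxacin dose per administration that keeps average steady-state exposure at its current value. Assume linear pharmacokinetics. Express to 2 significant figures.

81 mg

The CYP2B6 pathway (78% of clearance) rises to 1.8× activity: 0.78 × 1.8 = 1.404.
The remaining 22% of clearance is unaffected.
Relative clearance = 1.404 + 0.22 = 1.624.
Css,avg = (dose rate)/CL, so holding Css fixed requires dose ∝ CL: 50 × 1.624 = 81 mg.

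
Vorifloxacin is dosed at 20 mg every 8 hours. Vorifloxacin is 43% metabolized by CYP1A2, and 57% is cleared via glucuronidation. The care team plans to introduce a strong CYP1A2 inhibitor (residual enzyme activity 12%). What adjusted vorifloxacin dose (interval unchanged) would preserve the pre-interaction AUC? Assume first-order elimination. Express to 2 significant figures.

12 mg

The CYP1A2 pathway (43% of clearance) falls to 0.12× activity: 0.43 × 0.12 = 0.0516.
Non-CYP routes (57%) are unchanged.
New clearance relative to baseline: 0.0516 + 0.57 = 0.6216.
Css,avg = (dose rate)/CL, so holding Css fixed requires dose ∝ CL: 20 × 0.6216 = 12 mg.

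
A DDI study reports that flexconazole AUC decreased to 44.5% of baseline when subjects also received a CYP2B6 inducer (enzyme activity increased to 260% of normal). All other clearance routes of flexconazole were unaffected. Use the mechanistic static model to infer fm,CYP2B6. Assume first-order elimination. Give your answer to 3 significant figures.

0.779

CL'/CL = 1 / 0.445 = 2.247
2.6·fm + (1 − fm) = 2.247
fm = (2.247 − 1) / (2.6 − 1) = 0.779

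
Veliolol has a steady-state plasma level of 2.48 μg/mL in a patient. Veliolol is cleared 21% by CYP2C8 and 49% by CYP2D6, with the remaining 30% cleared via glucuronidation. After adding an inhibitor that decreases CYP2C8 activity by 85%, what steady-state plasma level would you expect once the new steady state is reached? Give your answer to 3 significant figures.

CYP2C8: 0.21 × 0.15 = 0.0315
CYP2D6: 0.49 (unchanged)
Other: 0.3 (unchanged)
Relative clearance = 0.0315 + 0.49 + 0.3 = 0.8215.
New steady-state plasma level = baseline ÷ relative clearance = 2.48 / 0.8215 = 3.02 μg/mL.

3.02 μg/mL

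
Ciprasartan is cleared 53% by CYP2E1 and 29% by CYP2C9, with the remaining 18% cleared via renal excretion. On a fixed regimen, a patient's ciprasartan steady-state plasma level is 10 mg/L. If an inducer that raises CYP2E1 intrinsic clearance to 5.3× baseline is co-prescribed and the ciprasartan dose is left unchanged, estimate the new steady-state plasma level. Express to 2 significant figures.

The CYP2E1 pathway (53% of clearance) rises to 5.3× activity: 0.53 × 5.3 = 2.809.
CYP2C9 (29%) and the residual 18% are unaffected.
New clearance relative to baseline: 2.809 + 0.29 + 0.18 = 3.279.
New steady-state plasma level = baseline ÷ relative clearance = 10 / 3.279 = 3.0 mg/L.

3.0 mg/L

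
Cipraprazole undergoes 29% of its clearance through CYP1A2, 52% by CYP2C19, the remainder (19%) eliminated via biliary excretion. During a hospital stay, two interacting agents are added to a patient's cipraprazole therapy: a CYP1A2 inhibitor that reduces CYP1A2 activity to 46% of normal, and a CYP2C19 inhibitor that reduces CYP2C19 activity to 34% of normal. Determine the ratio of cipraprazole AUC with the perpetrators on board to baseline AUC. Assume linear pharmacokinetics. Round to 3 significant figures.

The CYP1A2 pathway (29% of clearance) falls to 0.46× activity: 0.29 × 0.46 = 0.1334.
The CYP2C19 pathway (52% of clearance) is reduced to 0.34× activity: 0.52 × 0.34 = 0.1768.
The remaining 19% of clearance is unaffected.
New clearance relative to baseline: 0.1334 + 0.1768 + 0.19 = 0.5002.
Net AUC ratio = 1 / 0.5002 = 2.00.

2.00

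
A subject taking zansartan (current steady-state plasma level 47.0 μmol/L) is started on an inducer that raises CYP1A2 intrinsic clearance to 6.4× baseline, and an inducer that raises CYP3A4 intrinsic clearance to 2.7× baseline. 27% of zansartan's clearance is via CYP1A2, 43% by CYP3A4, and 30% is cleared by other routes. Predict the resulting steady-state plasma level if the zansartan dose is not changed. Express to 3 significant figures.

14.7 μmol/L

The CYP1A2 pathway (27% of clearance) rises to 6.4× activity: 0.27 × 6.4 = 1.728.
The CYP3A4 pathway (43% of clearance) is boosted to 2.7× activity: 0.43 × 2.7 = 1.161.
Non-CYP routes (30%) are unchanged.
Relative clearance = 1.728 + 1.161 + 0.3 = 3.189.
Steady-state plasma level ∝ 1/CL: new value = 47.0 / 3.189 = 14.7 μmol/L.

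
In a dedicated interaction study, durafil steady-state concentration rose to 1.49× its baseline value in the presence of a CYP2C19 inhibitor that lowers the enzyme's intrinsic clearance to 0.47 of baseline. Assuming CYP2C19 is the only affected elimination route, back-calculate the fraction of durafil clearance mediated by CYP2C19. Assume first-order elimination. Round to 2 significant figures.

0.62

CL'/CL = 1 / 1.49 = 0.6711
0.47·fm + (1 − fm) = 0.6711
fm = (0.6711 − 1) / (0.47 − 1) = 0.62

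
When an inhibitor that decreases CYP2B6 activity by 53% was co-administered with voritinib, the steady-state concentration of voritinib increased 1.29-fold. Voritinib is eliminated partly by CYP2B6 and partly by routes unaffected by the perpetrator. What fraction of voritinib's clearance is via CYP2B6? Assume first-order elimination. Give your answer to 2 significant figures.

0.42

CL'/CL = 1 / 1.29 = 0.7752
0.47·fm + (1 − fm) = 0.7752
fm = (0.7752 − 1) / (0.47 − 1) = 0.42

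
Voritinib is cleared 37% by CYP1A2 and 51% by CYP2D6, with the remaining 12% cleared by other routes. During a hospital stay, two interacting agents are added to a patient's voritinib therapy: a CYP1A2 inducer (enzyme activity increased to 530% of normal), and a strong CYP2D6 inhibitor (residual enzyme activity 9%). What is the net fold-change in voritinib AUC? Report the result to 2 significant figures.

The CYP1A2 pathway (37% of clearance) rises to 5.3× activity: 0.37 × 5.3 = 1.961.
The CYP2D6 pathway (51% of clearance) drops to 0.09× activity: 0.51 × 0.09 = 0.0459.
Non-CYP routes (12%) are unchanged.
CL_new/CL_old = 1.961 + 0.0459 + 0.12 = 2.1269.
AUC ∝ 1/CL: fold-change = 1 / 2.1269 = 0.47.

0.47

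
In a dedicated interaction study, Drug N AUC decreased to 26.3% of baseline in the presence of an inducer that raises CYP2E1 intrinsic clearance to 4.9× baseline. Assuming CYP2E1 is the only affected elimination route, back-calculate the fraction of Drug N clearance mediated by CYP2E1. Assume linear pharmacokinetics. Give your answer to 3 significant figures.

0.719

CL'/CL = 1 / 0.263 = 3.802
4.9·fm + (1 − fm) = 3.802
fm = (3.802 − 1) / (4.9 − 1) = 0.719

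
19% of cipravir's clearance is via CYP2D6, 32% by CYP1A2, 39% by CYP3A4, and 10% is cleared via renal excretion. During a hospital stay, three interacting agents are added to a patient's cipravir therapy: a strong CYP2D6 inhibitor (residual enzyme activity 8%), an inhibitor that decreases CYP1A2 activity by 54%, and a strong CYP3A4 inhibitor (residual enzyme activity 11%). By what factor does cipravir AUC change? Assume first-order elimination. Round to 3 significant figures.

3.28

CYP2D6: 0.19 × 0.08 = 0.0152
CYP1A2: 0.32 × 0.46 = 0.1472
CYP3A4: 0.39 × 0.11 = 0.0429
Other: 0.1 (unchanged)
New clearance relative to baseline: 0.0152 + 0.1472 + 0.0429 + 0.1 = 0.3053.
Net AUC ratio = 1 / 0.3053 = 3.28.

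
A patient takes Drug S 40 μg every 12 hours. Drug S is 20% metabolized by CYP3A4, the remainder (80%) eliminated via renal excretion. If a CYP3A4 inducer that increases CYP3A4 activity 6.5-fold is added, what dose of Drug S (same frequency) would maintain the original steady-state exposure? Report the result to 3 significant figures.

The CYP3A4 pathway (20% of clearance) is boosted to 6.5× activity: 0.2 × 6.5 = 1.3.
The remaining 80% of clearance is unaffected.
CL_new/CL_old = 1.3 + 0.8 = 2.1.
To maintain the same steady-state level, dose must scale with clearance: new dose = 40 × 2.1 = 84.0 μg.

84.0 μg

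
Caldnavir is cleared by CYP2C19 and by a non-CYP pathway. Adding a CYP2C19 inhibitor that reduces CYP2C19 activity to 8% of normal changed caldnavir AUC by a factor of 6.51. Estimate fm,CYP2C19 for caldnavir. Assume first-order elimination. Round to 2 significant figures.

0.92

Let fm be the CYP2C19 fraction. New clearance relative to baseline = fm × 0.08 + (1 − fm).
AUC ratio = 1 / (new CL fraction), so new CL fraction = 1 / 6.51 = 0.1536.
fm × 0.08 + 1 − fm = 0.1536  ⇒  fm × (0.08 − 1) = −0.8464  ⇒  fm = 0.92.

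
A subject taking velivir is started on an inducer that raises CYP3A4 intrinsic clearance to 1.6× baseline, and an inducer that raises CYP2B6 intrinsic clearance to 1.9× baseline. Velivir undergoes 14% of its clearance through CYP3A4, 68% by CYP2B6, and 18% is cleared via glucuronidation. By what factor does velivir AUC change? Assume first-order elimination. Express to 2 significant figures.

The CYP3A4 pathway (14% of clearance) is boosted to 1.6× activity: 0.14 × 1.6 = 0.224.
The CYP2B6 pathway (68% of clearance) rises to 1.9× activity: 0.68 × 1.9 = 1.292.
Non-CYP routes (18%) are unchanged.
New clearance relative to baseline: 0.224 + 1.292 + 0.18 = 1.696.
Net AUC ratio = 1 / 1.696 = 0.59.

0.59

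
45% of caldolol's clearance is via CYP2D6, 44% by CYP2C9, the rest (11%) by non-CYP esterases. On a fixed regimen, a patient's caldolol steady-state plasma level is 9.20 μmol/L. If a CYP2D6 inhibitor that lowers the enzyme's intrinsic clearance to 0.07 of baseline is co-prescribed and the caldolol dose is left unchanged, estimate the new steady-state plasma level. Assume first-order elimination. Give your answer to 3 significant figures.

The CYP2D6 pathway (45% of clearance) drops to 0.07× activity: 0.45 × 0.07 = 0.0315.
CYP2C9 (44%) and the residual 11% are unaffected.
Relative clearance = 0.0315 + 0.44 + 0.11 = 0.5815.
Steady-state plasma level ∝ 1/CL, so new value = 9.20 / 0.5815 = 15.8 μmol/L.

15.8 μmol/L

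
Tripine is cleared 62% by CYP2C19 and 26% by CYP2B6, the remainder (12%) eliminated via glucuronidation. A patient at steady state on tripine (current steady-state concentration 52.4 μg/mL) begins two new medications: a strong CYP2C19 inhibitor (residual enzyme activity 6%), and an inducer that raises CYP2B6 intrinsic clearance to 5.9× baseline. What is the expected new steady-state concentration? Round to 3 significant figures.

31.0 μg/mL

The CYP2C19 pathway (62% of clearance) is reduced to 0.06× activity: 0.62 × 0.06 = 0.0372.
The CYP2B6 pathway (26% of clearance) is boosted to 5.9× activity: 0.26 × 5.9 = 1.534.
The remaining 12% of clearance is unaffected.
Relative clearance = 0.0372 + 1.534 + 0.12 = 1.6912.
Steady-state concentration ∝ 1/CL: new value = 52.4 / 1.6912 = 31.0 μg/mL.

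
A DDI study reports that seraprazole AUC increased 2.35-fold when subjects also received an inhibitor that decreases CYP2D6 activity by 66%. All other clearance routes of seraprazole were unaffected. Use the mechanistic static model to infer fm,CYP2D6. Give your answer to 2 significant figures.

Let x = fm,CYP2D6. Because AUC ∝ 1/CL, relative clearance fell to 1/2.35 = 0.4255.
Setting x·0.34 + (1 − x) = 0.4255 and solving: x = (0.4255 − 1)/(0.34 − 1) = 0.87.

0.87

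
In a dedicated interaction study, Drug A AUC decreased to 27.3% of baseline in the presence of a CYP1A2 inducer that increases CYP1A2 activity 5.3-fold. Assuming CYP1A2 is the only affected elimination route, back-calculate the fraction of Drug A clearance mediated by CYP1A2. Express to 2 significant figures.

Let x = fm,CYP1A2. Because AUC ∝ 1/CL, relative clearance rose to 1/0.273 = 3.663.
Setting x·5.3 + (1 − x) = 3.663 and solving: x = (3.663 − 1)/(5.3 − 1) = 0.62.

0.62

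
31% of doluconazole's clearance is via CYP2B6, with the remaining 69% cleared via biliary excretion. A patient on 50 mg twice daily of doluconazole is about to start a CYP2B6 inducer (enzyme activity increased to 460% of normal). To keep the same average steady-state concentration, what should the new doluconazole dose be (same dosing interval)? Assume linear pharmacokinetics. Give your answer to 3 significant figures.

CYP2B6: 0.31 × 4.6 = 1.426
Other: 0.69 (unchanged)
New clearance relative to baseline: 1.426 + 0.69 = 2.116.
To maintain the same steady-state level, dose must scale with clearance: new dose = 50 × 2.116 = 106 mg.

106 mg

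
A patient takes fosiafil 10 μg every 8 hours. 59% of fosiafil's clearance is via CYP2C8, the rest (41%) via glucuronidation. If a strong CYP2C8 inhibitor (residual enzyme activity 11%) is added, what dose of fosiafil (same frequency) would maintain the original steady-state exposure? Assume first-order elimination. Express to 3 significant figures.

The CYP2C8 pathway (59% of clearance) falls to 0.11× activity: 0.59 × 0.11 = 0.0649.
The remaining 41% of clearance is unaffected.
New clearance relative to baseline: 0.0649 + 0.41 = 0.4749.
Css,avg = (dose rate)/CL, so holding Css fixed requires dose ∝ CL: 10 × 0.4749 = 4.75 μg.

4.75 μg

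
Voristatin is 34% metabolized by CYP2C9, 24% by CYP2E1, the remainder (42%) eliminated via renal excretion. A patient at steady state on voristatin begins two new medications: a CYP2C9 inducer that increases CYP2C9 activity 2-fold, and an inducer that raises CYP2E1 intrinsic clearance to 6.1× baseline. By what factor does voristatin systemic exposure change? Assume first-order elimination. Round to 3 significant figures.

The CYP2C9 pathway (34% of clearance) increases to 2× activity: 0.34 × 2 = 0.68.
The CYP2E1 pathway (24% of clearance) is boosted to 6.1× activity: 0.24 × 6.1 = 1.464.
Non-CYP routes (42%) are unchanged.
Relative clearance = 0.68 + 1.464 + 0.42 = 2.564.
Net systemic exposure ratio = 1 / 2.564 = 0.390.

0.390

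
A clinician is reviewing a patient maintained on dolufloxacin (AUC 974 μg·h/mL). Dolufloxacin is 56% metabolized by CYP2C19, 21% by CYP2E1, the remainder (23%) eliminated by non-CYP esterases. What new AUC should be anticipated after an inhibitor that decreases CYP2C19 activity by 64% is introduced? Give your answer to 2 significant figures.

The CYP2C19 pathway (56% of clearance) falls to 0.36× activity: 0.56 × 0.36 = 0.2016.
CYP2E1 (21%) and the residual 23% are unaffected.
CL_new/CL_old = 0.2016 + 0.21 + 0.23 = 0.6416.
With dosing unchanged, AUC scales as 1/CL: 974 / 0.6416 = 1.5 × 10³ μg·h/mL.

1.5 × 10³ μg·h/mL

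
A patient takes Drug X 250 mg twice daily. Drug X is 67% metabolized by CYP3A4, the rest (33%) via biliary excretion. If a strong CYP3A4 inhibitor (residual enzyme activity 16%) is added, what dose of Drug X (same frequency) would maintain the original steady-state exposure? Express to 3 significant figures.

109 mg

CYP3A4: 0.67 × 0.16 = 0.1072
Other: 0.33 (unchanged)
New clearance relative to baseline: 0.1072 + 0.33 = 0.4372.
To maintain the same steady-state level, dose must scale with clearance: new dose = 250 × 0.4372 = 109 mg.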